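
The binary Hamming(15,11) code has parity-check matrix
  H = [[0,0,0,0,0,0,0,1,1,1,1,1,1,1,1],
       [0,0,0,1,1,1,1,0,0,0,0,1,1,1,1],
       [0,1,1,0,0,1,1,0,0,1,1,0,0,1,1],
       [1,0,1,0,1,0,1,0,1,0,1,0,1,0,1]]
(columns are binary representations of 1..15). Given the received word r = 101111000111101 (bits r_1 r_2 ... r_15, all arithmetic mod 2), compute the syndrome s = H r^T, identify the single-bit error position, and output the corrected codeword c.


s = (1, 0, 1, 0)^T, error position = 10, corrected codeword c = 101111000011101

Compute s = H r^T mod 2 one row at a time:
  s_1 = 0 + 0 + 1 + 1 + 1 + 1 + 0 + 1 = 5 ≡ 1 (mod 2).
  s_2 = 1 + 1 + 1 + 0 + 1 + 1 + 0 + 1 = 6 ≡ 0 (mod 2).
  s_3 = 0 + 1 + 1 + 0 + 1 + 1 + 0 + 1 = 5 ≡ 1 (mod 2).
  s_4 = 1 + 1 + 1 + 0 + 0 + 1 + 1 + 1 = 6 ≡ 0 (mod 2).
s = (1, 0, 1, 0)^T — this equals column 10 of H (binary 1010), so error is at position 10.
Correct: flip bit 10 of r = 101111000111101 to get c = 101111000011101.


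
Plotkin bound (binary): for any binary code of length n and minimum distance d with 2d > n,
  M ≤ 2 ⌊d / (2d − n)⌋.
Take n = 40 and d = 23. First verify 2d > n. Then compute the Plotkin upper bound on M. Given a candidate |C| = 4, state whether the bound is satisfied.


Plotkin bound M ≤ 6; given |C| = 4 ≤ bound (satisfied).

Check applicability: 2d = 46, n = 40.
2d − n = 6 > 0, so Plotkin applies.
Compute d/(2d−n) = 23/6 ≈ 3.8333.
⌊d/(2d−n)⌋ = 3.
Plotkin bound: M ≤ 2·3 = 6.
Given |C| = 4, check: satisfied.
This |C| is below the Plotkin bound.


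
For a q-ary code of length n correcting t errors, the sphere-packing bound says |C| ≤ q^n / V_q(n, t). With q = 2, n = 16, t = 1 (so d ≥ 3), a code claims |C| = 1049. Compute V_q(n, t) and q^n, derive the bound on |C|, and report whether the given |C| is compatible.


V_q(n, t) = 17, q^n = 65536, Hamming bound = 3855, |C| = 1049 ≤ bound (satisfied).

Step 1: Compute V_q(n, t) = Σ_{j=0}^1 C(n, j) (q−1)^j.
  j = 0: C(16,0)·(1)^0 = 1·1 = 1.
  j = 1: C(16,1)·(1)^1 = 16·1 = 16.
  V_q(n, t) = 1 + 16 = 17.
Step 2: q^n = 2^16 = 65536.
Step 3: Hamming bound ⌊q^n / V_q(n,t)⌋ = ⌊65536/17⌋ = 3855.
Step 4: Compare |C| = 1049 to 3855: satisfied.
The claimed |C| lies below the Hamming bound.


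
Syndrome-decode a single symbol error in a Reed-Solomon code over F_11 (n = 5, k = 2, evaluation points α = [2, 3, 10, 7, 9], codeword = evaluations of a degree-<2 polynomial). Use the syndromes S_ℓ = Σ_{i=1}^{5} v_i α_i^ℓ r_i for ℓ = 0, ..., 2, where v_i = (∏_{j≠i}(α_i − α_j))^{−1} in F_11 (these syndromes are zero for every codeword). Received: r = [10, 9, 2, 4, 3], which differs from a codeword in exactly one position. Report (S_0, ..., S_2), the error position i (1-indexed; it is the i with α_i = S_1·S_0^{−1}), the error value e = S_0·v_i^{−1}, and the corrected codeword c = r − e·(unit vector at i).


S = (1, 7, 5), error at position 4, error magnitude e = 10, c = [10, 9, 2, 5, 3].

Step 1: column multipliers v_i = (∏_{j≠i}(α_i − α_j))^{−1} mod 11.
  i = 1 (α = 2): (2−3)(2−10)(2−7)(2−9) = (−1)·(−8)·(−5)·(−7) = 280 ≡ 5, so v_1 = 5^{−1} = 9 (mod 11).
  i = 2 (α = 3): (3−2)(3−10)(3−7)(3−9) = 1·(−7)·(−4)·(−6) = −168 ≡ 8, so v_2 = 8^{−1} = 7 (mod 11).
  i = 3 (α = 10): (10−2)(10−3)(10−7)(10−9) = 8·7·3·1 = 168 ≡ 3, so v_3 = 3^{−1} = 4 (mod 11).
  i = 4 (α = 7): (7−2)(7−3)(7−10)(7−9) = 5·4·(−3)·(−2) = 120 ≡ 10, so v_4 = 10^{−1} = 10 (mod 11).
  i = 5 (α = 9): (9−2)(9−3)(9−10)(9−7) = 7·6·(−1)·2 = −84 ≡ 4, so v_5 = 4^{−1} = 3 (mod 11).
  v = [9, 7, 4, 10, 3].
Step 2: syndromes of r = [10, 9, 2, 4, 3] (all sums mod 11).
  S_0 = Σ v_i r_i = 9·10 + 7·9 + 4·2 + 10·4 + 3·3 = 210 ≡ 1.
  S_1 = Σ v_i α_i r_i = 9·2·10 + 7·3·9 + 4·10·2 + 10·7·4 + 3·9·3 = 810 ≡ 7.
  α_i^2 mod 11 = [4, 9, 1, 5, 4].
  S_2 = Σ v_i α_i^2 r_i = 9·4·10 + 7·9·9 + 4·1·2 + 10·5·4 + 3·4·3 = 1171 ≡ 5.
  S = (1, 7, 5) ≠ 0, so r is not a codeword (an error is present).
Step 3: locate the error. For a single error e at position i, S_ℓ = v_i·e·α_i^ℓ, so α_err = S_1/S_0.
  S_0^{−1} = 1^{−1} = 1 (mod 11), so α_err = 7·1 = 7 ≡ 7 = α_4. Error position i = 4.
  Consistency check: S_2/S_1 = 5·8 = 40 ≡ 7 = α_err ✓ (single-error assumption holds).
Step 4: error magnitude e = S_0/v_4 = S_0·∏_{j≠4}(α_4 − α_j) = 1·10 = 10 ≡ 10 (mod 11).
Step 5: correct position 4: c_4 = r_4 − e = 4 − 10 ≡ 5 (mod 11). Hence c = [10, 9, 2, 5, 3].
  Check: interpolating c through the α_i gives m(x) = 1 + 10·x (degree < 2) with m(α_i) = c_i for every i, so c is indeed a codeword.


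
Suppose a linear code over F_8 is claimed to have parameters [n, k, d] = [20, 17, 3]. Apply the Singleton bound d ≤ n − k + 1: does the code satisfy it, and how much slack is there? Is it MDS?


Singleton RHS = n − k + 1 = 4, slack = 1, bound satisfied, not MDS.

Singleton bound: d ≤ n − k + 1.
Here n = 20, k = 17, so n − k + 1 = 4.
Given d = 3, check d ≤ 4: YES.
Slack = (n − k + 1) − d = 1.
The code is NOT MDS (slack = 1 > 0).
Description: the claimed parameters are [20, 17, 3]_8; such a code would be non-MDS.


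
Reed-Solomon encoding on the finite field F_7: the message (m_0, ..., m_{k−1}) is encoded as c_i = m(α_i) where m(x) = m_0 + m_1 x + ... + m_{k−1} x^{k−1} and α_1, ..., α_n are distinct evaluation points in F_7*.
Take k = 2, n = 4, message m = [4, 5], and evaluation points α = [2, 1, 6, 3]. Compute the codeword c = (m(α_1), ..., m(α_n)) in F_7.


c = [0, 2, 6, 5]

Message polynomial: m(x) = 4 + 5·x (mod 7).
For each evaluation point α_i, compute m(α_i) mod 7:
  α_1 = 2: Horner steps 5 → 0, so m(2) = 0.
  α_2 = 1: Horner steps 5 → 2, so m(1) = 2.
  α_3 = 6: Horner steps 5 → 6, so m(6) = 6.
  α_4 = 3: Horner steps 5 → 5, so m(3) = 5.
Codeword c = [0, 2, 6, 5] ∈ F_7^4.


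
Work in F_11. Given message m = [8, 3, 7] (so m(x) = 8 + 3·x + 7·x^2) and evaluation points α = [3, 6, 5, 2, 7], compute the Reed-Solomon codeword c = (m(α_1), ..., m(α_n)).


c = [3, 3, 0, 9, 9]

Message polynomial: m(x) = 8 + 3·x + 7·x^2 (mod 11).
For each evaluation point α_i, compute m(α_i) mod 11:
  α_1 = 3: Horner steps 7 → 2 → 3, so m(3) = 3.
  α_2 = 6: Horner steps 7 → 1 → 3, so m(6) = 3.
  α_3 = 5: Horner steps 7 → 5 → 0, so m(5) = 0.
  α_4 = 2: Horner steps 7 → 6 → 9, so m(2) = 9.
  α_5 = 7: Horner steps 7 → 8 → 9, so m(7) = 9.
Codeword c = [3, 3, 0, 9, 9] ∈ F_11^5.


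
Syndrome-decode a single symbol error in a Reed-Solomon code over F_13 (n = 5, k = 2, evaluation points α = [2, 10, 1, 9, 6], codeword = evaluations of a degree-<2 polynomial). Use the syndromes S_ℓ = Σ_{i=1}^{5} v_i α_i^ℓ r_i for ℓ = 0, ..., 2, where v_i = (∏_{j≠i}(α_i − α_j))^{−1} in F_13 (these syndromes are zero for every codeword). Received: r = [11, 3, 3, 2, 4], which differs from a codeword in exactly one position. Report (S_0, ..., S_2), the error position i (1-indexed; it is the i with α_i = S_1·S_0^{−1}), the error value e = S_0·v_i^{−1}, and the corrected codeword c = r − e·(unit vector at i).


S = (3, 4, 1), error at position 2, error magnitude e = 6, c = [11, 10, 3, 2, 4].

Step 1: column multipliers v_i = (∏_{j≠i}(α_i − α_j))^{−1} mod 13.
  i = 1 (α = 2): (2−10)(2−1)(2−9)(2−6) = (−8)·1·(−7)·(−4) = −224 ≡ 10, so v_1 = 10^{−1} = 4 (mod 13).
  i = 2 (α = 10): (10−2)(10−1)(10−9)(10−6) = 8·9·1·4 = 288 ≡ 2, so v_2 = 2^{−1} = 7 (mod 13).
  i = 3 (α = 1): (1−2)(1−10)(1−9)(1−6) = (−1)·(−9)·(−8)·(−5) = 360 ≡ 9, so v_3 = 9^{−1} = 3 (mod 13).
  i = 4 (α = 9): (9−2)(9−10)(9−1)(9−6) = 7·(−1)·8·3 = −168 ≡ 1, so v_4 = 1^{−1} = 1 (mod 13).
  i = 5 (α = 6): (6−2)(6−10)(6−1)(6−9) = 4·(−4)·5·(−3) = 240 ≡ 6, so v_5 = 6^{−1} = 11 (mod 13).
  v = [4, 7, 3, 1, 11].
Step 2: syndromes of r = [11, 3, 3, 2, 4] (all sums mod 13).
  S_0 = Σ v_i r_i = 4·11 + 7·3 + 3·3 + 1·2 + 11·4 = 120 ≡ 3.
  S_1 = Σ v_i α_i r_i = 4·2·11 + 7·10·3 + 3·1·3 + 1·9·2 + 11·6·4 = 589 ≡ 4.
  α_i^2 mod 13 = [4, 9, 1, 3, 10].
  S_2 = Σ v_i α_i^2 r_i = 4·4·11 + 7·9·3 + 3·1·3 + 1·3·2 + 11·10·4 = 820 ≡ 1.
  S = (3, 4, 1) ≠ 0, so r is not a codeword (an error is present).
Step 3: locate the error. For a single error e at position i, S_ℓ = v_i·e·α_i^ℓ, so α_err = S_1/S_0.
  S_0^{−1} = 3^{−1} = 9 (mod 13), so α_err = 4·9 = 36 ≡ 10 = α_2. Error position i = 2.
  Consistency check: S_2/S_1 = 1·10 = 10 ≡ 10 = α_err ✓ (single-error assumption holds).
Step 4: error magnitude e = S_0/v_2 = S_0·∏_{j≠2}(α_2 − α_j) = 3·2 = 6 ≡ 6 (mod 13).
Step 5: correct position 2: c_2 = r_2 − e = 3 − 6 ≡ 10 (mod 13). Hence c = [11, 10, 3, 2, 4].
  Check: interpolating c through the α_i gives m(x) = 8 + 8·x (degree < 2) with m(α_i) = c_i for every i, so c is indeed a codeword.


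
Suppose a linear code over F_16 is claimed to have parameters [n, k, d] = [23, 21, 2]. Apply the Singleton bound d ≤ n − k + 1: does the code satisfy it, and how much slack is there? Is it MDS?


Singleton RHS = n − k + 1 = 3, slack = 1, bound satisfied, not MDS.

Singleton bound: d ≤ n − k + 1.
Here n = 23, k = 21, so n − k + 1 = 3.
Given d = 2, check d ≤ 3: YES.
Slack = (n − k + 1) − d = 1.
The code is NOT MDS (slack = 1 > 0).
Description: the claimed parameters are [23, 21, 2]_16; such a code would be non-MDS.


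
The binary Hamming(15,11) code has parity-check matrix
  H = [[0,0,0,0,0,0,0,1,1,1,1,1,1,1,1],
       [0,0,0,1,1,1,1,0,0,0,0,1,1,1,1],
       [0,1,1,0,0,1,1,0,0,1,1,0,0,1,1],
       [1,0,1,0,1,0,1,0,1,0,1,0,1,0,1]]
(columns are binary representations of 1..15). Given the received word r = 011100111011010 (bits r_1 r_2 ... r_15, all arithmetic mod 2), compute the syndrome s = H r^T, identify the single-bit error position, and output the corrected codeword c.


s = (1, 0, 1, 0)^T, error position = 10, corrected codeword c = 011100111111010

Compute s = H r^T mod 2 one row at a time:
  s_1 = 1 + 1 + 0 + 1 + 1 + 0 + 1 + 0 = 5 ≡ 1 (mod 2).
  s_2 = 1 + 0 + 0 + 1 + 1 + 0 + 1 + 0 = 4 ≡ 0 (mod 2).
  s_3 = 1 + 1 + 0 + 1 + 0 + 1 + 1 + 0 = 5 ≡ 1 (mod 2).
  s_4 = 0 + 1 + 0 + 1 + 1 + 1 + 0 + 0 = 4 ≡ 0 (mod 2).
s = (1, 0, 1, 0)^T — this equals column 10 of H (binary 1010), so error is at position 10.
Correct: flip bit 10 of r = 011100111011010 to get c = 011100111111010.


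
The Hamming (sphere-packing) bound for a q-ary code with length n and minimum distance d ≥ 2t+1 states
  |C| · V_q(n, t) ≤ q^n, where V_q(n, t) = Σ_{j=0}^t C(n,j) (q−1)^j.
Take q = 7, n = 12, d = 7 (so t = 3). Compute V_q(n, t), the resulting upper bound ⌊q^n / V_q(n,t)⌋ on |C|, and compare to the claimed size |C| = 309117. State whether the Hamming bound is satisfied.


V_q(n, t) = 49969, q^n = 13841287201, Hamming bound = 276997, |C| = 309117 > bound (violated).

Step 1: Compute V_q(n, t) = Σ_{j=0}^3 C(n, j) (q−1)^j.
  j = 0: C(12,0)·(6)^0 = 1·1 = 1.
  j = 1: C(12,1)·(6)^1 = 12·6 = 72.
  j = 2: C(12,2)·(6)^2 = 66·36 = 2376.
  j = 3: C(12,3)·(6)^3 = 220·216 = 47520.
  V_q(n, t) = 1 + 72 + 2376 + 47520 = 49969.
Step 2: q^n = 7^12 = 13841287201.
Step 3: Hamming bound ⌊q^n / V_q(n,t)⌋ = ⌊13841287201/49969⌋ = 276997.
Step 4: Compare |C| = 309117 to 276997: violated.
The claimed |C| lies above the Hamming bound, so no 7-ary code of length 12 with d ≥ 7 can have 309117 codewords.


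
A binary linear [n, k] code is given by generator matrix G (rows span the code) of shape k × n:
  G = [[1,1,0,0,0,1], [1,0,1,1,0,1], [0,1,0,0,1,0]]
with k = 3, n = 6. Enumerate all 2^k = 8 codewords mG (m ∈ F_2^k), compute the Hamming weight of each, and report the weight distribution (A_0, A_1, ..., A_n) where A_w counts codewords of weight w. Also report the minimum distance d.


Weight distribution: A_0 = 1, A_2 = 1, A_3 = 4, A_4 = 1, A_6 = 1. Minimum distance d = 2.

Enumerate all 2^3 = 8 messages m ∈ F_2^3.
For each, compute codeword c = mG in F_2^6, then tally its weight.
  m = 000 → c = 000000, weight = 0.
  m = 100 → c = 110001, weight = 3.
  m = 010 → c = 101101, weight = 4.
  m = 110 → c = 011100, weight = 3.
  m = 001 → c = 010010, weight = 2.
  m = 101 → c = 100011, weight = 3.
  m = 011 → c = 111111, weight = 6.
  m = 111 → c = 001110, weight = 3.
Tally weights:
  weight 0: 1 codewords.
  weight 2: 1 codewords.
  weight 3: 4 codewords.
  weight 4: 1 codewords.
  weight 6: 1 codewords.
Minimum distance d = smallest w > 0 with A_w > 0 = 2.
Sanity: Σ A_w = 8 = 2^3 = 8 ✓.


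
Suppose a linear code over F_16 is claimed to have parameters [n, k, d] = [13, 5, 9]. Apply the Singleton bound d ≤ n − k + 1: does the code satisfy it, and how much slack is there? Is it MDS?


Singleton RHS = n − k + 1 = 9, slack = 0, bound satisfied, MDS.

Singleton bound: d ≤ n − k + 1.
Here n = 13, k = 5, so n − k + 1 = 9.
Given d = 9, check d ≤ 9: YES.
Slack = (n − k + 1) − d = 0.
The code is MDS (slack = 0).
Description: the claimed parameters are [13, 5, 9]_16; such a code would be MDS (meets Singleton bound).


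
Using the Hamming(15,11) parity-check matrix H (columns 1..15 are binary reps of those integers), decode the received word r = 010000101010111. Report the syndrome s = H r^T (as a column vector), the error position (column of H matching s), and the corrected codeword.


s = (1, 0, 1, 1)^T, error position = 11, corrected codeword c = 010000101000111

Compute s = H r^T mod 2 one row at a time:
  s_1 = 0 + 1 + 0 + 1 + 0 + 1 + 1 + 1 = 5 ≡ 1 (mod 2).
  s_2 = 0 + 0 + 0 + 1 + 0 + 1 + 1 + 1 = 4 ≡ 0 (mod 2).
  s_3 = 1 + 0 + 0 + 1 + 0 + 1 + 1 + 1 = 5 ≡ 1 (mod 2).
  s_4 = 0 + 0 + 0 + 1 + 1 + 1 + 1 + 1 = 5 ≡ 1 (mod 2).
s = (1, 0, 1, 1)^T — this equals column 11 of H (binary 1011), so error is at position 11.
Correct: flip bit 11 of r = 010000101010111 to get c = 010000101000111.


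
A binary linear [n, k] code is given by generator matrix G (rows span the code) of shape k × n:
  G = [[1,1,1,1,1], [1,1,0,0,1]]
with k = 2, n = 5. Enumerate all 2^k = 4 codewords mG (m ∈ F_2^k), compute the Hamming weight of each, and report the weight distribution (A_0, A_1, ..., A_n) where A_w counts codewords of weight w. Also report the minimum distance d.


Weight distribution: A_0 = 1, A_2 = 1, A_3 = 1, A_5 = 1. Minimum distance d = 2.

Enumerate all 2^2 = 4 messages m ∈ F_2^2.
For each, compute codeword c = mG in F_2^5, then tally its weight.
  m = 00 → c = 00000, weight = 0.
  m = 10 → c = 11111, weight = 5.
  m = 01 → c = 11001, weight = 3.
  m = 11 → c = 00110, weight = 2.
Tally weights:
  weight 0: 1 codewords.
  weight 2: 1 codewords.
  weight 3: 1 codewords.
  weight 5: 1 codewords.
Minimum distance d = smallest w > 0 with A_w > 0 = 2.
Sanity: Σ A_w = 4 = 2^2 = 4 ✓.


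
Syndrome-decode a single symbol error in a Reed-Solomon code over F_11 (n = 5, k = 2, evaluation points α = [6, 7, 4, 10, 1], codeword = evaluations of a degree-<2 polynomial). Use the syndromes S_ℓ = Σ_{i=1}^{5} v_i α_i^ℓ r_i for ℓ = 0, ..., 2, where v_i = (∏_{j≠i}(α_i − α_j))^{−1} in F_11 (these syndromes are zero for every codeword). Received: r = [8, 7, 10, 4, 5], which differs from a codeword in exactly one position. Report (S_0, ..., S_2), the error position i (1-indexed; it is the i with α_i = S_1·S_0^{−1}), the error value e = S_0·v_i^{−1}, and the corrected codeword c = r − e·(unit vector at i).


S = (2, 2, 2), error at position 5, error magnitude e = 3, c = [8, 7, 10, 4, 2].

Step 1: column multipliers v_i = (∏_{j≠i}(α_i − α_j))^{−1} mod 11.
  i = 1 (α = 6): (6−7)(6−4)(6−10)(6−1) = (−1)·2·(−4)·5 = 40 ≡ 7, so v_1 = 7^{−1} = 8 (mod 11).
  i = 2 (α = 7): (7−6)(7−4)(7−10)(7−1) = 1·3·(−3)·6 = −54 ≡ 1, so v_2 = 1^{−1} = 1 (mod 11).
  i = 3 (α = 4): (4−6)(4−7)(4−10)(4−1) = (−2)·(−3)·(−6)·3 = −108 ≡ 2, so v_3 = 2^{−1} = 6 (mod 11).
  i = 4 (α = 10): (10−6)(10−7)(10−4)(10−1) = 4·3·6·9 = 648 ≡ 10, so v_4 = 10^{−1} = 10 (mod 11).
  i = 5 (α = 1): (1−6)(1−7)(1−4)(1−10) = (−5)·(−6)·(−3)·(−9) = 810 ≡ 7, so v_5 = 7^{−1} = 8 (mod 11).
  v = [8, 1, 6, 10, 8].
Step 2: syndromes of r = [8, 7, 10, 4, 5] (all sums mod 11).
  S_0 = Σ v_i r_i = 8·8 + 1·7 + 6·10 + 10·4 + 8·5 = 211 ≡ 2.
  S_1 = Σ v_i α_i r_i = 8·6·8 + 1·7·7 + 6·4·10 + 10·10·4 + 8·1·5 = 1113 ≡ 2.
  α_i^2 mod 11 = [3, 5, 5, 1, 1].
  S_2 = Σ v_i α_i^2 r_i = 8·3·8 + 1·5·7 + 6·5·10 + 10·1·4 + 8·1·5 = 607 ≡ 2.
  S = (2, 2, 2) ≠ 0, so r is not a codeword (an error is present).
Step 3: locate the error. For a single error e at position i, S_ℓ = v_i·e·α_i^ℓ, so α_err = S_1/S_0.
  S_0^{−1} = 2^{−1} = 6 (mod 11), so α_err = 2·6 = 12 ≡ 1 = α_5. Error position i = 5.
  Consistency check: S_2/S_1 = 2·6 = 12 ≡ 1 = α_err ✓ (single-error assumption holds).
Step 4: error magnitude e = S_0/v_5 = S_0·∏_{j≠5}(α_5 − α_j) = 2·7 = 14 ≡ 3 (mod 11).
Step 5: correct position 5: c_5 = r_5 − e = 5 − 3 ≡ 2 (mod 11). Hence c = [8, 7, 10, 4, 2].
  Check: interpolating c through the α_i gives m(x) = 3 + 10·x (degree < 2) with m(α_i) = c_i for every i, so c is indeed a codeword.


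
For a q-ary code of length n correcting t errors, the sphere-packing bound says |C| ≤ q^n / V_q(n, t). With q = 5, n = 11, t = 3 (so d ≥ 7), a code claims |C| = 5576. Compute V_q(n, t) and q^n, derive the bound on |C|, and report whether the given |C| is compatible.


V_q(n, t) = 11485, q^n = 48828125, Hamming bound = 4251, |C| = 5576 > bound (violated).

Step 1: Compute V_q(n, t) = Σ_{j=0}^3 C(n, j) (q−1)^j.
  j = 0: C(11,0)·(4)^0 = 1·1 = 1.
  j = 1: C(11,1)·(4)^1 = 11·4 = 44.
  j = 2: C(11,2)·(4)^2 = 55·16 = 880.
  j = 3: C(11,3)·(4)^3 = 165·64 = 10560.
  V_q(n, t) = 1 + 44 + 880 + 10560 = 11485.
Step 2: q^n = 5^11 = 48828125.
Step 3: Hamming bound ⌊q^n / V_q(n,t)⌋ = ⌊48828125/11485⌋ = 4251.
Step 4: Compare |C| = 5576 to 4251: violated.
The claimed |C| lies above the Hamming bound, so no 5-ary code of length 11 with d ≥ 7 can have 5576 codewords.


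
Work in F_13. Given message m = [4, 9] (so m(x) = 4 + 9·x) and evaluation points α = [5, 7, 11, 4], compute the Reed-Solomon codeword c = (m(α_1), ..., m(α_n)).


c = [10, 2, 12, 1]

Message polynomial: m(x) = 4 + 9·x (mod 13).
For each evaluation point α_i, compute m(α_i) mod 13:
  α_1 = 5: Horner steps 9 → 10, so m(5) = 10.
  α_2 = 7: Horner steps 9 → 2, so m(7) = 2.
  α_3 = 11: Horner steps 9 → 12, so m(11) = 12.
  α_4 = 4: Horner steps 9 → 1, so m(4) = 1.
Codeword c = [10, 2, 12, 1] ∈ F_13^4.


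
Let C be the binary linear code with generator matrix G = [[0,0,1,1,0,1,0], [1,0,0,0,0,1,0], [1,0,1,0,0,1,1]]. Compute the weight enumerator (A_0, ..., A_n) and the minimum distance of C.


Weight distribution: A_0 = 1, A_2 = 2, A_3 = 4, A_4 = 1. Minimum distance d = 2.

Enumerate all 2^3 = 8 messages m ∈ F_2^3.
For each, compute codeword c = mG in F_2^7, then tally its weight.
  m = 000 → c = 0000000, weight = 0.
  m = 100 → c = 0011010, weight = 3.
  m = 010 → c = 1000010, weight = 2.
  m = 110 → c = 1011000, weight = 3.
  m = 001 → c = 1010011, weight = 4.
  m = 101 → c = 1001001, weight = 3.
  m = 011 → c = 0010001, weight = 2.
  m = 111 → c = 0001011, weight = 3.
Tally weights:
  weight 0: 1 codewords.
  weight 2: 2 codewords.
  weight 3: 4 codewords.
  weight 4: 1 codewords.
Minimum distance d = smallest w > 0 with A_w > 0 = 2.
Sanity: Σ A_w = 8 = 2^3 = 8 ✓.


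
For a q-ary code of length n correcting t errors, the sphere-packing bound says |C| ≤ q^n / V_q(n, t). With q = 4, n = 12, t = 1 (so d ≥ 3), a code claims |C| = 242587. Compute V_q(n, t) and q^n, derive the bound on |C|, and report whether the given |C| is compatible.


V_q(n, t) = 37, q^n = 16777216, Hamming bound = 453438, |C| = 242587 ≤ bound (satisfied).

Step 1: Compute V_q(n, t) = Σ_{j=0}^1 C(n, j) (q−1)^j.
  j = 0: C(12,0)·(3)^0 = 1·1 = 1.
  j = 1: C(12,1)·(3)^1 = 12·3 = 36.
  V_q(n, t) = 1 + 36 = 37.
Step 2: q^n = 4^12 = 16777216.
Step 3: Hamming bound ⌊q^n / V_q(n,t)⌋ = ⌊16777216/37⌋ = 453438.
Step 4: Compare |C| = 242587 to 453438: satisfied.
The claimed |C| lies below the Hamming bound.


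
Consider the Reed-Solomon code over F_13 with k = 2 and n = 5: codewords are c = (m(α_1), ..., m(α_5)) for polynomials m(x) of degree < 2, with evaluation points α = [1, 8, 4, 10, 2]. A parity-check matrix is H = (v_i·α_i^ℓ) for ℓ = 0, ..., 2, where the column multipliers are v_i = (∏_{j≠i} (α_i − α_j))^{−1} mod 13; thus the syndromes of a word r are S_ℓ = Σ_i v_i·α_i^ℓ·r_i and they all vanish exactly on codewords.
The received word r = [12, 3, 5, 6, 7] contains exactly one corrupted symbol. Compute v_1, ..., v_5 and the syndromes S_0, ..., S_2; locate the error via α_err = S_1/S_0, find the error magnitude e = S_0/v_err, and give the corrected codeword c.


S = (8, 6, 11), error at position 3, error magnitude e = 8, c = [12, 3, 10, 6, 7].

Step 1: column multipliers v_i = (∏_{j≠i}(α_i − α_j))^{−1} mod 13.
  i = 1 (α = 1): (1−8)(1−4)(1−10)(1−2) = (−7)·(−3)·(−9)·(−1) = 189 ≡ 7, so v_1 = 7^{−1} = 2 (mod 13).
  i = 2 (α = 8): (8−1)(8−4)(8−10)(8−2) = 7·4·(−2)·6 = −336 ≡ 2, so v_2 = 2^{−1} = 7 (mod 13).
  i = 3 (α = 4): (4−1)(4−8)(4−10)(4−2) = 3·(−4)·(−6)·2 = 144 ≡ 1, so v_3 = 1^{−1} = 1 (mod 13).
  i = 4 (α = 10): (10−1)(10−8)(10−4)(10−2) = 9·2·6·8 = 864 ≡ 6, so v_4 = 6^{−1} = 11 (mod 13).
  i = 5 (α = 2): (2−1)(2−8)(2−4)(2−10) = 1·(−6)·(−2)·(−8) = −96 ≡ 8, so v_5 = 8^{−1} = 5 (mod 13).
  v = [2, 7, 1, 11, 5].
Step 2: syndromes of r = [12, 3, 5, 6, 7] (all sums mod 13).
  S_0 = Σ v_i r_i = 2·12 + 7·3 + 1·5 + 11·6 + 5·7 = 151 ≡ 8.
  S_1 = Σ v_i α_i r_i = 2·1·12 + 7·8·3 + 1·4·5 + 11·10·6 + 5·2·7 = 942 ≡ 6.
  α_i^2 mod 13 = [1, 12, 3, 9, 4].
  S_2 = Σ v_i α_i^2 r_i = 2·1·12 + 7·12·3 + 1·3·5 + 11·9·6 + 5·4·7 = 1025 ≡ 11.
  S = (8, 6, 11) ≠ 0, so r is not a codeword (an error is present).
Step 3: locate the error. For a single error e at position i, S_ℓ = v_i·e·α_i^ℓ, so α_err = S_1/S_0.
  S_0^{−1} = 8^{−1} = 5 (mod 13), so α_err = 6·5 = 30 ≡ 4 = α_3. Error position i = 3.
  Consistency check: S_2/S_1 = 11·11 = 121 ≡ 4 = α_err ✓ (single-error assumption holds).
Step 4: error magnitude e = S_0/v_3 = S_0·∏_{j≠3}(α_3 − α_j) = 8·1 = 8 ≡ 8 (mod 13).
Step 5: correct position 3: c_3 = r_3 − e = 5 − 8 ≡ 10 (mod 13). Hence c = [12, 3, 10, 6, 7].
  Check: interpolating c through the α_i gives m(x) = 4 + 8·x (degree < 2) with m(α_i) = c_i for every i, so c is indeed a codeword.


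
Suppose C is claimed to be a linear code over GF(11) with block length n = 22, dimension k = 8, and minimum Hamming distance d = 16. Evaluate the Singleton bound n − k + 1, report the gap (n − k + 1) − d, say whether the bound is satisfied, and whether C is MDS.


Singleton RHS = n − k + 1 = 15, slack = -1, bound violated (no such code; not MDS).

Singleton bound: d ≤ n − k + 1.
Here n = 22, k = 8, so n − k + 1 = 15.
Given d = 16, check d ≤ 15: NO.
Slack = (n − k + 1) − d = -1.
The slack is negative: d = 16 exceeds n − k + 1 = 15 by 1, so the Singleton bound is violated and no linear [22, 8, 16]_11 code can exist. In particular it is not MDS (MDS requires d = n − k + 1 exactly).
Description: the claimed parameters are [22, 8, 16]_11; such a code would be impossible (violates the Singleton bound).


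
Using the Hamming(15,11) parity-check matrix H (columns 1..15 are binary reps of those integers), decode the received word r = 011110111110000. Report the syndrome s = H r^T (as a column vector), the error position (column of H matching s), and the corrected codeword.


s = (0, 1, 1, 1)^T, error position = 7, corrected codeword c = 011110011110000

Compute s = H r^T mod 2 one row at a time:
  s_1 = 1 + 1 + 1 + 1 + 0 + 0 + 0 + 0 = 4 ≡ 0 (mod 2).
  s_2 = 1 + 1 + 0 + 1 + 0 + 0 + 0 + 0 = 3 ≡ 1 (mod 2).
  s_3 = 1 + 1 + 0 + 1 + 1 + 1 + 0 + 0 = 5 ≡ 1 (mod 2).
  s_4 = 0 + 1 + 1 + 1 + 1 + 1 + 0 + 0 = 5 ≡ 1 (mod 2).
s = (0, 1, 1, 1)^T — this equals column 7 of H (binary 0111), so error is at position 7.
Correct: flip bit 7 of r = 011110111110000 to get c = 011110011110000.


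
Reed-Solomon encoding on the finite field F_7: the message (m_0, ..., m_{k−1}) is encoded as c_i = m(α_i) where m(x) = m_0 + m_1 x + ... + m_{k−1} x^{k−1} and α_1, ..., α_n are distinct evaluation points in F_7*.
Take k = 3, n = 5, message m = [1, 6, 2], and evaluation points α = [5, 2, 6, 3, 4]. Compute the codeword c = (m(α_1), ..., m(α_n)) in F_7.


c = [4, 0, 4, 2, 1]

Message polynomial: m(x) = 1 + 6·x + 2·x^2 (mod 7).
For each evaluation point α_i, compute m(α_i) mod 7:
  α_1 = 5: Horner steps 2 → 2 → 4, so m(5) = 4.
  α_2 = 2: Horner steps 2 → 3 → 0, so m(2) = 0.
  α_3 = 6: Horner steps 2 → 4 → 4, so m(6) = 4.
  α_4 = 3: Horner steps 2 → 5 → 2, so m(3) = 2.
  α_5 = 4: Horner steps 2 → 0 → 1, so m(4) = 1.
Codeword c = [4, 0, 4, 2, 1] ∈ F_7^5.


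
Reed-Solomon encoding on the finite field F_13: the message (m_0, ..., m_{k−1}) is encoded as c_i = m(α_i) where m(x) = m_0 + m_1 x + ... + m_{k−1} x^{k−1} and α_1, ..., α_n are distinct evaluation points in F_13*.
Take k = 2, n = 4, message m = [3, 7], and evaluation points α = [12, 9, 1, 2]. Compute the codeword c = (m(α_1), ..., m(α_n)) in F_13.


c = [9, 1, 10, 4]

Message polynomial: m(x) = 3 + 7·x (mod 13).
For each evaluation point α_i, compute m(α_i) mod 13:
  α_1 = 12: Horner steps 7 → 9, so m(12) = 9.
  α_2 = 9: Horner steps 7 → 1, so m(9) = 1.
  α_3 = 1: Horner steps 7 → 10, so m(1) = 10.
  α_4 = 2: Horner steps 7 → 4, so m(2) = 4.
Codeword c = [9, 1, 10, 4] ∈ F_13^4.


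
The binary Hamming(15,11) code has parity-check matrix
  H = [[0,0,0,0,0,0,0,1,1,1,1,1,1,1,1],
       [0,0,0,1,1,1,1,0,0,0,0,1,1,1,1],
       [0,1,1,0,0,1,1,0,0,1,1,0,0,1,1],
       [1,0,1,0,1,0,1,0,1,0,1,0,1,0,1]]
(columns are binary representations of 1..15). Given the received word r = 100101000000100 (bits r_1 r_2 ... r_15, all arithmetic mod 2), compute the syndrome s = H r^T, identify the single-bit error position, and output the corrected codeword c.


s = (1, 1, 1, 0)^T, error position = 14, corrected codeword c = 100101000000110

Compute s = H r^T mod 2 one row at a time:
  s_1 = 0 + 0 + 0 + 0 + 0 + 1 + 0 + 0 = 1 ≡ 1 (mod 2).
  s_2 = 1 + 0 + 1 + 0 + 0 + 1 + 0 + 0 = 3 ≡ 1 (mod 2).
  s_3 = 0 + 0 + 1 + 0 + 0 + 0 + 0 + 0 = 1 ≡ 1 (mod 2).
  s_4 = 1 + 0 + 0 + 0 + 0 + 0 + 1 + 0 = 2 ≡ 0 (mod 2).
s = (1, 1, 1, 0)^T — this equals column 14 of H (binary 1110), so error is at position 14.
Correct: flip bit 14 of r = 100101000000100 to get c = 100101000000110.


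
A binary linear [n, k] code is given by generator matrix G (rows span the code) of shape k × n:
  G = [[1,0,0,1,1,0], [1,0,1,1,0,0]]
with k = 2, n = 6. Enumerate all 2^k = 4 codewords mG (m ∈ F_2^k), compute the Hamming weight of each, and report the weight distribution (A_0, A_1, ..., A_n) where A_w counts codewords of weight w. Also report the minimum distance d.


Weight distribution: A_0 = 1, A_2 = 1, A_3 = 2. Minimum distance d = 2.

Enumerate all 2^2 = 4 messages m ∈ F_2^2.
For each, compute codeword c = mG in F_2^6, then tally its weight.
  m = 00 → c = 000000, weight = 0.
  m = 10 → c = 100110, weight = 3.
  m = 01 → c = 101100, weight = 3.
  m = 11 → c = 001010, weight = 2.
Tally weights:
  weight 0: 1 codewords.
  weight 2: 1 codewords.
  weight 3: 2 codewords.
Minimum distance d = smallest w > 0 with A_w > 0 = 2.
Sanity: Σ A_w = 4 = 2^2 = 4 ✓.


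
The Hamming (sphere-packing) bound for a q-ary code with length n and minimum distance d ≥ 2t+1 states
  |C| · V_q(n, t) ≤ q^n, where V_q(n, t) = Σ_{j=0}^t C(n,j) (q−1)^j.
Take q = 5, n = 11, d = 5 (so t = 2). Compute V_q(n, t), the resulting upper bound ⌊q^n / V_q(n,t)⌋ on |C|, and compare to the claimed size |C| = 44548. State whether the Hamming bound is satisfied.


V_q(n, t) = 925, q^n = 48828125, Hamming bound = 52787, |C| = 44548 ≤ bound (satisfied).

Step 1: Compute V_q(n, t) = Σ_{j=0}^2 C(n, j) (q−1)^j.
  j = 0: C(11,0)·(4)^0 = 1·1 = 1.
  j = 1: C(11,1)·(4)^1 = 11·4 = 44.
  j = 2: C(11,2)·(4)^2 = 55·16 = 880.
  V_q(n, t) = 1 + 44 + 880 = 925.
Step 2: q^n = 5^11 = 48828125.
Step 3: Hamming bound ⌊q^n / V_q(n,t)⌋ = ⌊48828125/925⌋ = 52787.
Step 4: Compare |C| = 44548 to 52787: satisfied.
The claimed |C| lies below the Hamming bound.


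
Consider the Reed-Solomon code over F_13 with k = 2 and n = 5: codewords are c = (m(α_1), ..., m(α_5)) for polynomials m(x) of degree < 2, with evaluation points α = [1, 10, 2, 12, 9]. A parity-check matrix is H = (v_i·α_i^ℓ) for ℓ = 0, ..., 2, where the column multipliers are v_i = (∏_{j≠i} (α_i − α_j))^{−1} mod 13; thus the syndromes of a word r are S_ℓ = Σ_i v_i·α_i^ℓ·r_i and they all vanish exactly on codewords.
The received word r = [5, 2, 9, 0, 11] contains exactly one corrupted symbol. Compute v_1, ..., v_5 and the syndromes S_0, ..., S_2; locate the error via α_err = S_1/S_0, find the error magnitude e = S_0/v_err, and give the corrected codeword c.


S = (12, 1, 12), error at position 4, error magnitude e = 3, c = [5, 2, 9, 10, 11].

Step 1: column multipliers v_i = (∏_{j≠i}(α_i − α_j))^{−1} mod 13.
  i = 1 (α = 1): (1−10)(1−2)(1−12)(1−9) = (−9)·(−1)·(−11)·(−8) = 792 ≡ 12, so v_1 = 12^{−1} = 12 (mod 13).
  i = 2 (α = 10): (10−1)(10−2)(10−12)(10−9) = 9·8·(−2)·1 = −144 ≡ 12, so v_2 = 12^{−1} = 12 (mod 13).
  i = 3 (α = 2): (2−1)(2−10)(2−12)(2−9) = 1·(−8)·(−10)·(−7) = −560 ≡ 12, so v_3 = 12^{−1} = 12 (mod 13).
  i = 4 (α = 12): (12−1)(12−10)(12−2)(12−9) = 11·2·10·3 = 660 ≡ 10, so v_4 = 10^{−1} = 4 (mod 13).
  i = 5 (α = 9): (9−1)(9−10)(9−2)(9−12) = 8·(−1)·7·(−3) = 168 ≡ 12, so v_5 = 12^{−1} = 12 (mod 13).
  v = [12, 12, 12, 4, 12].
Step 2: syndromes of r = [5, 2, 9, 0, 11] (all sums mod 13).
  S_0 = Σ v_i r_i = 12·5 + 12·2 + 12·9 + 4·0 + 12·11 = 324 ≡ 12.
  S_1 = Σ v_i α_i r_i = 12·1·5 + 12·10·2 + 12·2·9 + 4·12·0 + 12·9·11 = 1704 ≡ 1.
  α_i^2 mod 13 = [1, 9, 4, 1, 3].
  S_2 = Σ v_i α_i^2 r_i = 12·1·5 + 12·9·2 + 12·4·9 + 4·1·0 + 12·3·11 = 1104 ≡ 12.
  S = (12, 1, 12) ≠ 0, so r is not a codeword (an error is present).
Step 3: locate the error. For a single error e at position i, S_ℓ = v_i·e·α_i^ℓ, so α_err = S_1/S_0.
  S_0^{−1} = 12^{−1} = 12 (mod 13), so α_err = 1·12 = 12 ≡ 12 = α_4. Error position i = 4.
  Consistency check: S_2/S_1 = 12·1 = 12 ≡ 12 = α_err ✓ (single-error assumption holds).
Step 4: error magnitude e = S_0/v_4 = S_0·∏_{j≠4}(α_4 − α_j) = 12·10 = 120 ≡ 3 (mod 13).
Step 5: correct position 4: c_4 = r_4 − e = 0 − 3 ≡ 10 (mod 13). Hence c = [5, 2, 9, 10, 11].
  Check: interpolating c through the α_i gives m(x) = 1 + 4·x (degree < 2) with m(α_i) = c_i for every i, so c is indeed a codeword.


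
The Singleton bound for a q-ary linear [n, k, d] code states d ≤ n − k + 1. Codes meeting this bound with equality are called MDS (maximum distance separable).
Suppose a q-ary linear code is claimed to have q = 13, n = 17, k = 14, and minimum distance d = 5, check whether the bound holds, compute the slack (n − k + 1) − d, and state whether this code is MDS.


Singleton RHS = n − k + 1 = 4, slack = -1, bound violated (no such code; not MDS).

Singleton bound: d ≤ n − k + 1.
Here n = 17, k = 14, so n − k + 1 = 4.
Given d = 5, check d ≤ 4: NO.
Slack = (n − k + 1) − d = -1.
The slack is negative: d = 5 exceeds n − k + 1 = 4 by 1, so the Singleton bound is violated and no linear [17, 14, 5]_13 code can exist. In particular it is not MDS (MDS requires d = n − k + 1 exactly).
Description: the claimed parameters are [17, 14, 5]_13; such a code would be impossible (violates the Singleton bound).


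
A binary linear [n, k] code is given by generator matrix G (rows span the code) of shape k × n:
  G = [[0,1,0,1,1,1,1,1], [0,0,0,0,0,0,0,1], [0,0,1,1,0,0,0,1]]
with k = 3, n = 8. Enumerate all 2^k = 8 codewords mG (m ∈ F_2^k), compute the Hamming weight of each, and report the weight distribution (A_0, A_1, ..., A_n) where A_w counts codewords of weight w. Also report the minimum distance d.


Weight distribution: A_0 = 1, A_1 = 1, A_2 = 1, A_3 = 1, A_5 = 2, A_6 = 2. Minimum distance d = 1.

Enumerate all 2^3 = 8 messages m ∈ F_2^3.
For each, compute codeword c = mG in F_2^8, then tally its weight.
  m = 000 → c = 00000000, weight = 0.
  m = 100 → c = 01011111, weight = 6.
  m = 010 → c = 00000001, weight = 1.
  m = 110 → c = 01011110, weight = 5.
  m = 001 → c = 00110001, weight = 3.
  m = 101 → c = 01101110, weight = 5.
  m = 011 → c = 00110000, weight = 2.
  m = 111 → c = 01101111, weight = 6.
Tally weights:
  weight 0: 1 codewords.
  weight 1: 1 codewords.
  weight 2: 1 codewords.
  weight 3: 1 codewords.
  weight 5: 2 codewords.
  weight 6: 2 codewords.
Minimum distance d = smallest w > 0 with A_w > 0 = 1.
Sanity: Σ A_w = 8 = 2^3 = 8 ✓.


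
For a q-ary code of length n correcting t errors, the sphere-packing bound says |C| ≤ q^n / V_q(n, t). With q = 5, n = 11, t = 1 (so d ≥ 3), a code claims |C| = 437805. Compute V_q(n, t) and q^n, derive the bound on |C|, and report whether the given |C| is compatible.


V_q(n, t) = 45, q^n = 48828125, Hamming bound = 1085069, |C| = 437805 ≤ bound (satisfied).

Step 1: Compute V_q(n, t) = Σ_{j=0}^1 C(n, j) (q−1)^j.
  j = 0: C(11,0)·(4)^0 = 1·1 = 1.
  j = 1: C(11,1)·(4)^1 = 11·4 = 44.
  V_q(n, t) = 1 + 44 = 45.
Step 2: q^n = 5^11 = 48828125.
Step 3: Hamming bound ⌊q^n / V_q(n,t)⌋ = ⌊48828125/45⌋ = 1085069.
Step 4: Compare |C| = 437805 to 1085069: satisfied.
The claimed |C| lies below the Hamming bound.


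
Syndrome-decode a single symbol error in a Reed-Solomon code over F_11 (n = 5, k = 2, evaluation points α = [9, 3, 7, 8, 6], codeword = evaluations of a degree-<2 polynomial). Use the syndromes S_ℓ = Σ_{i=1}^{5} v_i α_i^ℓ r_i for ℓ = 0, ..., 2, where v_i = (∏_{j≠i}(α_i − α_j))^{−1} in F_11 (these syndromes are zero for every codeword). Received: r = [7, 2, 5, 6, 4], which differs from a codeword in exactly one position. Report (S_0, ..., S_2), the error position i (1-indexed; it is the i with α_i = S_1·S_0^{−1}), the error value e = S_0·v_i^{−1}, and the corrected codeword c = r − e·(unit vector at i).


S = (7, 10, 8), error at position 2, error magnitude e = 1, c = [7, 1, 5, 6, 4].

Step 1: column multipliers v_i = (∏_{j≠i}(α_i − α_j))^{−1} mod 11.
  i = 1 (α = 9): (9−3)(9−7)(9−8)(9−6) = 6·2·1·3 = 36 ≡ 3, so v_1 = 3^{−1} = 4 (mod 11).
  i = 2 (α = 3): (3−9)(3−7)(3−8)(3−6) = (−6)·(−4)·(−5)·(−3) = 360 ≡ 8, so v_2 = 8^{−1} = 7 (mod 11).
  i = 3 (α = 7): (7−9)(7−3)(7−8)(7−6) = (−2)·4·(−1)·1 = 8 ≡ 8, so v_3 = 8^{−1} = 7 (mod 11).
  i = 4 (α = 8): (8−9)(8−3)(8−7)(8−6) = (−1)·5·1·2 = −10 ≡ 1, so v_4 = 1^{−1} = 1 (mod 11).
  i = 5 (α = 6): (6−9)(6−3)(6−7)(6−8) = (−3)·3·(−1)·(−2) = −18 ≡ 4, so v_5 = 4^{−1} = 3 (mod 11).
  v = [4, 7, 7, 1, 3].
Step 2: syndromes of r = [7, 2, 5, 6, 4] (all sums mod 11).
  S_0 = Σ v_i r_i = 4·7 + 7·2 + 7·5 + 1·6 + 3·4 = 95 ≡ 7.
  S_1 = Σ v_i α_i r_i = 4·9·7 + 7·3·2 + 7·7·5 + 1·8·6 + 3·6·4 = 659 ≡ 10.
  α_i^2 mod 11 = [4, 9, 5, 9, 3].
  S_2 = Σ v_i α_i^2 r_i = 4·4·7 + 7·9·2 + 7·5·5 + 1·9·6 + 3·3·4 = 503 ≡ 8.
  S = (7, 10, 8) ≠ 0, so r is not a codeword (an error is present).
Step 3: locate the error. For a single error e at position i, S_ℓ = v_i·e·α_i^ℓ, so α_err = S_1/S_0.
  S_0^{−1} = 7^{−1} = 8 (mod 11), so α_err = 10·8 = 80 ≡ 3 = α_2. Error position i = 2.
  Consistency check: S_2/S_1 = 8·10 = 80 ≡ 3 = α_err ✓ (single-error assumption holds).
Step 4: error magnitude e = S_0/v_2 = S_0·∏_{j≠2}(α_2 − α_j) = 7·8 = 56 ≡ 1 (mod 11).
Step 5: correct position 2: c_2 = r_2 − e = 2 − 1 ≡ 1 (mod 11). Hence c = [7, 1, 5, 6, 4].
  Check: interpolating c through the α_i gives m(x) = 9 + 1·x (degree < 2) with m(α_i) = c_i for every i, so c is indeed a codeword.


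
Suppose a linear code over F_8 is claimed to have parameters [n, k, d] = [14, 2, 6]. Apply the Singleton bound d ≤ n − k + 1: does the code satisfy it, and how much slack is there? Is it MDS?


Singleton RHS = n − k + 1 = 13, slack = 7, bound satisfied, not MDS.

Singleton bound: d ≤ n − k + 1.
Here n = 14, k = 2, so n − k + 1 = 13.
Given d = 6, check d ≤ 13: YES.
Slack = (n − k + 1) − d = 7.
The code is NOT MDS (slack = 7 > 0).
Description: the claimed parameters are [14, 2, 6]_8; such a code would be non-MDS.


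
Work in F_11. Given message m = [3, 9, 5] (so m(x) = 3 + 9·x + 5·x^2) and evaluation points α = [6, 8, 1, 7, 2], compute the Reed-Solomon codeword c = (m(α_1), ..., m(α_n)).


c = [6, 10, 6, 3, 8]

Message polynomial: m(x) = 3 + 9·x + 5·x^2 (mod 11).
For each evaluation point α_i, compute m(α_i) mod 11:
  α_1 = 6: Horner steps 5 → 6 → 6, so m(6) = 6.
  α_2 = 8: Horner steps 5 → 5 → 10, so m(8) = 10.
  α_3 = 1: Horner steps 5 → 3 → 6, so m(1) = 6.
  α_4 = 7: Horner steps 5 → 0 → 3, so m(7) = 3.
  α_5 = 2: Horner steps 5 → 8 → 8, so m(2) = 8.
Codeword c = [6, 10, 6, 3, 8] ∈ F_11^5.


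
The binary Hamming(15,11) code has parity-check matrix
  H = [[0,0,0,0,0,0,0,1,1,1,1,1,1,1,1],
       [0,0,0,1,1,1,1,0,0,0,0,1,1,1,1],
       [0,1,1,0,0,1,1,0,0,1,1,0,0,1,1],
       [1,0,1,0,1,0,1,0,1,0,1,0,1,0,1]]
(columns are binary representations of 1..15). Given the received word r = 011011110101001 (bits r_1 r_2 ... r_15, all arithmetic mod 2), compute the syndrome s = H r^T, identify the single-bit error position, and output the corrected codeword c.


s = (0, 1, 0, 0)^T, error position = 4, corrected codeword c = 011111110101001

Compute s = H r^T mod 2 one row at a time:
  s_1 = 1 + 0 + 1 + 0 + 1 + 0 + 0 + 1 = 4 ≡ 0 (mod 2).
  s_2 = 0 + 1 + 1 + 1 + 1 + 0 + 0 + 1 = 5 ≡ 1 (mod 2).
  s_3 = 1 + 1 + 1 + 1 + 1 + 0 + 0 + 1 = 6 ≡ 0 (mod 2).
  s_4 = 0 + 1 + 1 + 1 + 0 + 0 + 0 + 1 = 4 ≡ 0 (mod 2).
s = (0, 1, 0, 0)^T — this equals column 4 of H (binary 0100), so error is at position 4.
Correct: flip bit 4 of r = 011011110101001 to get c = 011111110101001.


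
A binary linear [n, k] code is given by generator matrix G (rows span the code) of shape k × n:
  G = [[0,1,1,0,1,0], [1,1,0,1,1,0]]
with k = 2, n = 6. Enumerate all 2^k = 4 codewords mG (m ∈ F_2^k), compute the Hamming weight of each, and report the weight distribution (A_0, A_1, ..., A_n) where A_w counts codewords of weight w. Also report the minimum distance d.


Weight distribution: A_0 = 1, A_3 = 2, A_4 = 1. Minimum distance d = 3.

Enumerate all 2^2 = 4 messages m ∈ F_2^2.
For each, compute codeword c = mG in F_2^6, then tally its weight.
  m = 00 → c = 000000, weight = 0.
  m = 10 → c = 011010, weight = 3.
  m = 01 → c = 110110, weight = 4.
  m = 11 → c = 101100, weight = 3.
Tally weights:
  weight 0: 1 codewords.
  weight 3: 2 codewords.
  weight 4: 1 codewords.
Minimum distance d = smallest w > 0 with A_w > 0 = 3.
Sanity: Σ A_w = 4 = 2^2 = 4 ✓.


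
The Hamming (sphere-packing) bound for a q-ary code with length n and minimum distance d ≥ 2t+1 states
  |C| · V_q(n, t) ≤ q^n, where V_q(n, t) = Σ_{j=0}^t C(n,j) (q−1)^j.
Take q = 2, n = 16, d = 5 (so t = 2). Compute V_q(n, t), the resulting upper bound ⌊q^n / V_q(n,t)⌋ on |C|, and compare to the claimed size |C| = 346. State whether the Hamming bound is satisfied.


V_q(n, t) = 137, q^n = 65536, Hamming bound = 478, |C| = 346 ≤ bound (satisfied).

Step 1: Compute V_q(n, t) = Σ_{j=0}^2 C(n, j) (q−1)^j.
  j = 0: C(16,0)·(1)^0 = 1·1 = 1.
  j = 1: C(16,1)·(1)^1 = 16·1 = 16.
  j = 2: C(16,2)·(1)^2 = 120·1 = 120.
  V_q(n, t) = 1 + 16 + 120 = 137.
Step 2: q^n = 2^16 = 65536.
Step 3: Hamming bound ⌊q^n / V_q(n,t)⌋ = ⌊65536/137⌋ = 478.
Step 4: Compare |C| = 346 to 478: satisfied.
The claimed |C| lies below the Hamming bound.
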